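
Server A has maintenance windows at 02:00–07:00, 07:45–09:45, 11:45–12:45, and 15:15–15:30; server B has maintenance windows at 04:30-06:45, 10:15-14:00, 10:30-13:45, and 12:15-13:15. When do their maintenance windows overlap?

Merge the second list: 04:30–06:45, 10:15–14:00.
02:00–07:00 overlaps B on 04:30–06:45.
07:45–09:45 falls entirely outside B.
11:45–12:45 overlaps B on 11:45–12:45.
15:15–15:30 falls entirely outside B.

04:30–06:45, 11:45–12:45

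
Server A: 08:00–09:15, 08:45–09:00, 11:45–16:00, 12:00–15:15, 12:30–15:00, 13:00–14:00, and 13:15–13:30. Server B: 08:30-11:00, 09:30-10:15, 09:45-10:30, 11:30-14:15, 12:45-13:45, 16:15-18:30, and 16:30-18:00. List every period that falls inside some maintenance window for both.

08:30-09:15, 11:45-14:15

A, merged: 08:00-09:15, 11:45-16:00.
B, merged: 08:30-11:00, 11:30-14:15, 16:15-18:30.
08:00-09:15 overlaps B on 08:30-09:15.
11:45-16:00 overlaps B on 11:45-14:15.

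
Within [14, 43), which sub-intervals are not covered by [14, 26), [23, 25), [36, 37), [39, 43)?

[26, 36) ∪ [37, 39)

Covered (merged): [14, 26), [36, 37), [39, 43).
Complement within [14, 43): [26, 36), [37, 39).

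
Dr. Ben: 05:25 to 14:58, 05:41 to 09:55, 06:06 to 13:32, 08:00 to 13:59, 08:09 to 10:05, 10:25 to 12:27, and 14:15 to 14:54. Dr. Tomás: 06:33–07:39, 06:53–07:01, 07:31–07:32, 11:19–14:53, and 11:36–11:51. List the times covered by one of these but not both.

Merge the first list: 05:25–14:58.
Merge the second list: 06:33–07:39, 11:19–14:53.
A but not B: 05:25–06:33, 07:39–11:19, 14:53–14:58.
B but not A: none.
Combining gives A △ B.

05:25–06:33, 07:39–11:19, 14:53–14:58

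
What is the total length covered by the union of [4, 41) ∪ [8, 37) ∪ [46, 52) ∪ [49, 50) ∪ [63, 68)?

Merged: [4, 41), [46, 52), [63, 68).
Lengths: 37 + 6 + 5 = 48.

48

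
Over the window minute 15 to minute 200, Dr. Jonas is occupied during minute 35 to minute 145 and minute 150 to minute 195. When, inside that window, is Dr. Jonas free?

minute 15 to minute 35, minute 145 to minute 150, minute 195 to minute 200

After merging, the occupied span is minute 35 to minute 145, minute 150 to minute 195.
Uncovered inside minute 15 to minute 200: minute 15 to minute 35, minute 145 to minute 150, minute 195 to minute 200.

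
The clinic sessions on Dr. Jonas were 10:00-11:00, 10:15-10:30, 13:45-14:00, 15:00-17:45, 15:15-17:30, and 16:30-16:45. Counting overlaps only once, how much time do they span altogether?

Merged: 10:00-11:00, 13:45-14:00, 15:00-17:45.
Lengths: 1 h + 15 min + 2 h 45 min = 4 h.

4 h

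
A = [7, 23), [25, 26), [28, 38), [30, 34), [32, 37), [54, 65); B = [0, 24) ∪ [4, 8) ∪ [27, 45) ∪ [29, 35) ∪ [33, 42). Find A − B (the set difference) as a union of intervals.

[25, 26) ∪ [54, 65)

Merge the first list: [7, 23), [25, 26), [28, 38), [54, 65).
Merge the second list: [0, 24), [27, 45).
[7, 23): entirely removed.
[25, 26): nothing removed.
[28, 38): entirely removed.
[54, 65): nothing removed.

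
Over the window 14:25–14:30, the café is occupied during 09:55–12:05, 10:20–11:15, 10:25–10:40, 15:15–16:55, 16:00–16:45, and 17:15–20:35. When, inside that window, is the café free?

14:25-14:30

The merged coverage is 09:55-12:05, 15:15-16:55, 17:15-20:35.
Complement within 14:25-14:30: 14:25-14:30.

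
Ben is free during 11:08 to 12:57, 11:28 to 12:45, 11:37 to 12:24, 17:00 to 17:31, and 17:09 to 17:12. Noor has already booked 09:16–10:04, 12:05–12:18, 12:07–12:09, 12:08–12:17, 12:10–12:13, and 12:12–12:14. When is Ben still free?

Merge the first list: 11:08-12:57, 17:00-17:31.
Merge the second list: 09:16-10:04, 12:05-12:18.
11:08-12:57 \ B = 11:08-12:05, 12:18-12:57.
17:00-17:31: nothing removed.

11:08-12:05, 12:18-12:57, 17:00-17:31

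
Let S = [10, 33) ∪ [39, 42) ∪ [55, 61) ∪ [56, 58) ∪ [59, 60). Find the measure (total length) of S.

32

Merged: [10, 33), [39, 42), [55, 61).
Lengths: 23 + 3 + 6 = 32.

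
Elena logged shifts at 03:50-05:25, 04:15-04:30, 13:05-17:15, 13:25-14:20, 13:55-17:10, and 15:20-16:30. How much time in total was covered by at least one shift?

5 h 45 min

Merged: 03:50–05:25, 13:05–17:15.
Lengths: 1 h 35 min + 4 h 10 min = 5 h 45 min.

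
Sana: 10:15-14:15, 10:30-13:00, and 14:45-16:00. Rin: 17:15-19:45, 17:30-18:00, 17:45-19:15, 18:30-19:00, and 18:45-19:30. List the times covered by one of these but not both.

Merge the first list: 10:15–14:15, 14:45–16:00.
Merge the second list: 17:15–19:45.
A but not B: 10:15–14:15, 14:45–16:00.
B but not A: 17:15–19:45.
Combining gives A △ B.

10:15–14:15, 14:45–16:00, 17:15–19:45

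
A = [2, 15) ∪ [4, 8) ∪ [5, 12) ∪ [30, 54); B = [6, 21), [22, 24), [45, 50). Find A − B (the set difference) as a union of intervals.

[2, 6) ∪ [30, 45) ∪ [50, 54)

A, merged: [2, 15), [30, 54).
[2, 15) minus B → [2, 6).
[30, 54) minus B → [30, 45), [50, 54).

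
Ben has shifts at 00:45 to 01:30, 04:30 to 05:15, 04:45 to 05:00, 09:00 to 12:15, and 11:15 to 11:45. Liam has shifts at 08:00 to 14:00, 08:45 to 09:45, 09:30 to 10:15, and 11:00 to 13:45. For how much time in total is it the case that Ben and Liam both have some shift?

3 h 15 min

First set merges to 00:45-01:30, 04:30-05:15, 09:00-12:15.
Second set merges to 08:00-14:00.
A ∩ B = 09:00-12:15.
Total: 3 h 15 min.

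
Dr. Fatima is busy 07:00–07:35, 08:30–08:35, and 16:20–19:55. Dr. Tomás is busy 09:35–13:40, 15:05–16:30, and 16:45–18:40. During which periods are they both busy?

07:00–07:35: no overlap with the second set.
08:30–08:35: no overlap with the second set.
16:20–19:55 meets the second set on 16:20–16:30, 16:45–18:40.

16:20–16:30, 16:45–18:40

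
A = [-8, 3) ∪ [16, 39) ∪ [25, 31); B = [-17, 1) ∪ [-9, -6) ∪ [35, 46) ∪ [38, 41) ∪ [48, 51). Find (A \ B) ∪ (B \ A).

[-17, -8) ∪ [1, 3) ∪ [16, 35) ∪ [39, 46) ∪ [48, 51)

Merge the first list: [-8, 3), [16, 39).
Merge the second list: [-17, 1), [35, 46), [48, 51).
A \ B = [1, 3), [16, 35).
B \ A = [-17, -8), [39, 46), [48, 51).
Union of the two gives the symmetric difference.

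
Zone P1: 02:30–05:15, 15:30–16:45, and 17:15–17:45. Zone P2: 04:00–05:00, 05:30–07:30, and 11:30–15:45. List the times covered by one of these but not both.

A \ B = 02:30–04:00, 05:00–05:15, 15:45–16:45, 17:15–17:45.
B \ A = 05:30–07:30, 11:30–15:30.
Union of the two gives the symmetric difference.

02:30–04:00, 05:00–05:15, 05:30–07:30, 11:30–15:30, 15:45–16:45, 17:15–17:45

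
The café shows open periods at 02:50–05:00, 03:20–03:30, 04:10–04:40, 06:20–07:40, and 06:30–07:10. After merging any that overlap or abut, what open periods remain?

02:50–05:00, 06:20–07:40

03:20–03:30 overlaps/touches 02:50–05:00 → extend to 02:50–05:00.
04:10–04:40 overlaps/touches 02:50–05:00 → extend to 02:50–05:00.
06:20–07:40 is disjoint → start new block.
06:30–07:10 overlaps/touches 06:20–07:40 → extend to 06:20–07:40.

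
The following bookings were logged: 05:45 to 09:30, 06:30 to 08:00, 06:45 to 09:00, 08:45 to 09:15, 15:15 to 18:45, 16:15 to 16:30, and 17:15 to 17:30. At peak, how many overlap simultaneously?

Sweep endpoints in order; track running count of active intervals.
Peak of 3 reached at 06:45.

3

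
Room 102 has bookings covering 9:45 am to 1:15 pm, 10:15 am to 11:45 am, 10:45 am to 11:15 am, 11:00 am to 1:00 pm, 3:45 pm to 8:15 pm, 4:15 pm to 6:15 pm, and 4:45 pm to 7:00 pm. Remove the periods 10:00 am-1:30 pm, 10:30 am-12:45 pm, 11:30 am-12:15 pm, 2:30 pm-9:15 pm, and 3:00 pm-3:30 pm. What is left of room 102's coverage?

A, merged: 9:45 am–1:15 pm, 3:45 pm–8:15 pm.
B, merged: 10:00 am–1:30 pm, 2:30 pm–9:15 pm.
9:45 am–1:15 pm with B removed leaves 9:45 am–10:00 am.
3:45 pm–8:15 pm lies entirely inside B → drops out.

9:45 am–10:00 am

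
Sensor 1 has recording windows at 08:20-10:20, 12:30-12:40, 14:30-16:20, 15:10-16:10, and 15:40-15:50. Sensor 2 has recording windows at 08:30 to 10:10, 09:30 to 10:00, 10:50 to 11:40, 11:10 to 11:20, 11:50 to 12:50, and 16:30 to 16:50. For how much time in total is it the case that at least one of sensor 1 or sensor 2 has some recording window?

6 h

A, merged: 08:20–10:20, 12:30–12:40, 14:30–16:20.
B, merged: 08:30–10:10, 10:50–11:40, 11:50–12:50, 16:30–16:50.
A ∪ B = 08:20–10:20, 10:50–11:40, 11:50–12:50, 14:30–16:20, 16:30–16:50.
Total: 2 h + 50 min + 1 h + 1 h 50 min + 20 min = 6 h.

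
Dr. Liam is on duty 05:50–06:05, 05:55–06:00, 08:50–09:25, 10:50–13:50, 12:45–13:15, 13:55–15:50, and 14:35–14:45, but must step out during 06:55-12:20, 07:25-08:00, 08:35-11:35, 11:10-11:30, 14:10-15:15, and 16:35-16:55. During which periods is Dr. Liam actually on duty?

First set merges to 05:50–06:05, 08:50–09:25, 10:50–13:50, 13:55–15:50.
Second set merges to 06:55–12:20, 14:10–15:15, 16:35–16:55.
05:50–06:05: no B overlap → unchanged.
08:50–09:25: fully covered by B → removed.
10:50–13:50 minus B → 12:20–13:50.
13:55–15:50 minus B → 13:55–14:10, 15:15–15:50.

05:50–06:05, 12:20–13:50, 13:55–14:10, 15:15–15:50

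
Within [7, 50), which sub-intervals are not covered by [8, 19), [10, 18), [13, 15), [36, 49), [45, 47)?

Covered (merged): [8, 19), [36, 49).
Complement within [7, 50): [7, 8), [19, 36), [49, 50).

[7, 8) ∪ [19, 36) ∪ [49, 50)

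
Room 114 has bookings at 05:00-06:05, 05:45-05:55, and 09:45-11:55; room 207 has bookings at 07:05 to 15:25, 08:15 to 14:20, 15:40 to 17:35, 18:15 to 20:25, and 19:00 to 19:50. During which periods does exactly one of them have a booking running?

05:00–06:05, 07:05–09:45, 11:55–15:25, 15:40–17:35, 18:15–20:25

A, merged: 05:00–06:05, 09:45–11:55.
B, merged: 07:05–15:25, 15:40–17:35, 18:15–20:25.
A \ B = 05:00–06:05.
B \ A = 07:05–09:45, 11:55–15:25, 15:40–17:35, 18:15–20:25.
Union of the two gives the symmetric difference.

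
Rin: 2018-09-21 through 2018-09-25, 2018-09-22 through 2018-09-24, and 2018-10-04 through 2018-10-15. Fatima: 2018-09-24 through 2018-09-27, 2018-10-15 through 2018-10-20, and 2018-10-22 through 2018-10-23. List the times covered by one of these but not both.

A, merged: 2018-09-21 through 2018-09-25, 2018-10-04 through 2018-10-15.
Only in the first: 2018-09-21 through 2018-09-23, 2018-10-04 through 2018-10-14.
Only in the second: 2018-09-26 through 2018-09-27, 2018-10-16 through 2018-10-20, 2018-10-22 through 2018-10-23.
Together these are the periods covered by exactly one.

2018-09-21 through 2018-09-23, 2018-09-26 through 2018-09-27, 2018-10-04 through 2018-10-14, 2018-10-16 through 2018-10-20, 2018-10-22 through 2018-10-23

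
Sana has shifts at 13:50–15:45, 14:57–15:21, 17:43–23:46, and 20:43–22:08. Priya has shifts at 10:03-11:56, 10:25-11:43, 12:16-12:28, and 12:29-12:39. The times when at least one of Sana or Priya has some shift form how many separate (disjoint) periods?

5

Merge the first list: 13:50–15:45, 17:43–23:46.
Merge the second list: 10:03–11:56, 12:16–12:28, 12:29–12:39.
A ∪ B = 10:03–11:56, 12:16–12:28, 12:29–12:39, 13:50–15:45, 17:43–23:46.
That is 5 disjoint pieces.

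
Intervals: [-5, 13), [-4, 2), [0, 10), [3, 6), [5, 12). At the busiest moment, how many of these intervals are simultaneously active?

Sweep endpoints in order; track running count of active intervals.
Peak of 4 reached at 5.

4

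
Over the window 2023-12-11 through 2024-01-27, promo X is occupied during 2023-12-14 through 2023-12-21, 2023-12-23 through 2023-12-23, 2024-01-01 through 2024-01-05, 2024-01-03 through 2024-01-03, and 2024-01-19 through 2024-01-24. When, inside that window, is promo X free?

After merging, the occupied span is 2023-12-14 through 2023-12-21, 2023-12-23 through 2023-12-23, 2024-01-01 through 2024-01-05, 2024-01-19 through 2024-01-24.
Uncovered inside 2023-12-11 through 2024-01-27: 2023-12-11 through 2023-12-13, 2023-12-22 through 2023-12-22, 2023-12-24 through 2023-12-31, 2024-01-06 through 2024-01-18, 2024-01-25 through 2024-01-27.

2023-12-11 through 2023-12-13, 2023-12-22 through 2023-12-22, 2023-12-24 through 2023-12-31, 2024-01-06 through 2024-01-18, 2024-01-25 through 2024-01-27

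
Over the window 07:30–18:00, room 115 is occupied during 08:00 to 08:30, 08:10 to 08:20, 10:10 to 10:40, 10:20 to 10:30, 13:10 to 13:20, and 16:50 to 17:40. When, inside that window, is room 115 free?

07:30–08:00, 08:30–10:10, 10:40–13:10, 13:20–16:50, 17:40–18:00

The merged coverage is 08:00–08:30, 10:10–10:40, 13:10–13:20, 16:50–17:40.
Complement within 07:30–18:00: 07:30–08:00, 08:30–10:10, 10:40–13:10, 13:20–16:50, 17:40–18:00.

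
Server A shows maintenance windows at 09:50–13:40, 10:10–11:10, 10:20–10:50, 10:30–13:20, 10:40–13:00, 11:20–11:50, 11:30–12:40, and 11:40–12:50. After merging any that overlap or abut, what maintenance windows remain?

09:50–13:40

10:10–11:10 overlaps/touches 09:50–13:40 → extend to 09:50–13:40.
10:20–10:50 overlaps/touches 09:50–13:40 → extend to 09:50–13:40.
10:30–13:20 overlaps/touches 09:50–13:40 → extend to 09:50–13:40.
10:40–13:00 overlaps/touches 09:50–13:40 → extend to 09:50–13:40.
11:20–11:50 overlaps/touches 09:50–13:40 → extend to 09:50–13:40.
11:30–12:40 overlaps/touches 09:50–13:40 → extend to 09:50–13:40.
11:40–12:50 overlaps/touches 09:50–13:40 → extend to 09:50–13:40.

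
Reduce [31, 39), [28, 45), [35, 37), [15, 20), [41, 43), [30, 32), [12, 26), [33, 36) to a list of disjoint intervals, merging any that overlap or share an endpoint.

[12, 26) ∪ [28, 45)

Sort by start: [12, 26), [15, 20), [28, 45), [30, 32), [31, 39), [33, 36), [35, 37), [41, 43).
[15, 20) overlaps/touches [12, 26) → extend to [12, 26).
[28, 45) is disjoint → start new block.
[30, 32) overlaps/touches [28, 45) → extend to [28, 45).
[31, 39) overlaps/touches [28, 45) → extend to [28, 45).
[33, 36) overlaps/touches [28, 45) → extend to [28, 45).
[35, 37) overlaps/touches [28, 45) → extend to [28, 45).
[41, 43) overlaps/touches [28, 45) → extend to [28, 45).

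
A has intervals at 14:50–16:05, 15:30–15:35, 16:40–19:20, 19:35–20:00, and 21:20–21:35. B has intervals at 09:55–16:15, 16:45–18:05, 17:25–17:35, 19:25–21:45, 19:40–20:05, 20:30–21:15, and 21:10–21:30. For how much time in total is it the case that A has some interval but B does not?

First set merges to 14:50–16:05, 16:40–19:20, 19:35–20:00, 21:20–21:35.
Second set merges to 09:55–16:15, 16:45–18:05, 19:25–21:45.
A \ B = 16:40–16:45, 18:05–19:20.
Total: 5 min + 1 h 15 min = 1 h 20 min.

1 h 20 min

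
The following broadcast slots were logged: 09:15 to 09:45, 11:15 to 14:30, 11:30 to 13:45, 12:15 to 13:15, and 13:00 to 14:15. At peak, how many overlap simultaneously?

4

At 13:00, 4 of the intervals are simultaneously active.
No point has more.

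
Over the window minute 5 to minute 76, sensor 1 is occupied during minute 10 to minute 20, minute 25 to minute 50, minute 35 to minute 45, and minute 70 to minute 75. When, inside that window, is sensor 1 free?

Covered (merged): minute 10 to minute 20, minute 25 to minute 50, minute 70 to minute 75.
Gaps within minute 5 to minute 76: minute 5 to minute 10, minute 20 to minute 25, minute 50 to minute 70, minute 75 to minute 76.

minute 5 to minute 10, minute 20 to minute 25, minute 50 to minute 70, minute 75 to minute 76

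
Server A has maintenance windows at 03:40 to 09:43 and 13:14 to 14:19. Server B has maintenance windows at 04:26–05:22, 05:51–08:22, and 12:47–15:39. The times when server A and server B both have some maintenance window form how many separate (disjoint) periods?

3

A ∩ B = 04:26–05:22, 05:51–08:22, 13:14–14:19.
That is 3 disjoint pieces.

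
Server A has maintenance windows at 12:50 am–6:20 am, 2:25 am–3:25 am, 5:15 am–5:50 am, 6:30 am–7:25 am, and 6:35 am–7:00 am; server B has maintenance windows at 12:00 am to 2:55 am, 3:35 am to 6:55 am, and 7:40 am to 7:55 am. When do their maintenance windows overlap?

12:50 am-2:55 am, 3:35 am-6:20 am, 6:30 am-6:55 am

First set merges to 12:50 am-6:20 am, 6:30 am-7:25 am.
12:50 am-6:20 am overlaps B on 12:50 am-2:55 am, 3:35 am-6:20 am.
6:30 am-7:25 am overlaps B on 6:30 am-6:55 am.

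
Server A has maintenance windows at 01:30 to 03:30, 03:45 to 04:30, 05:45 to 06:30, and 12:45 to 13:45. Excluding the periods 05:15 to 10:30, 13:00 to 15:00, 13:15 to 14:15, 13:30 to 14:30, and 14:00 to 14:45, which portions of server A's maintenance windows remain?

Merge the second list: 05:15–10:30, 13:00–15:00.
01:30–03:30 is untouched.
03:45–04:30 is untouched.
05:45–06:30 lies entirely inside B → drops out.
12:45–13:45 with B removed leaves 12:45–13:00.

01:30–03:30, 03:45–04:30, 12:45–13:00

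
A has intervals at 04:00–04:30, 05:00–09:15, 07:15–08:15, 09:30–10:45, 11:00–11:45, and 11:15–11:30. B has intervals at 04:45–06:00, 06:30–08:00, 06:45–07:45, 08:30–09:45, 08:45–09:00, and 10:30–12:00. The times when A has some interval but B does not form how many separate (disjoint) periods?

4

First set merges to 04:00–04:30, 05:00–09:15, 09:30–10:45, 11:00–11:45.
Second set merges to 04:45–06:00, 06:30–08:00, 08:30–09:45, 10:30–12:00.
A \ B = 04:00–04:30, 06:00–06:30, 08:00–08:30, 09:45–10:30.
That is 4 disjoint pieces.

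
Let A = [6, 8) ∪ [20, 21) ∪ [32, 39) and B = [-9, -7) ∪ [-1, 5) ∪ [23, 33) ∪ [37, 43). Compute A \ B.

[6, 8) ∪ [20, 21) ∪ [33, 37)

[6, 8): no B overlap → unchanged.
[20, 21): no B overlap → unchanged.
[32, 39) minus B → [33, 37).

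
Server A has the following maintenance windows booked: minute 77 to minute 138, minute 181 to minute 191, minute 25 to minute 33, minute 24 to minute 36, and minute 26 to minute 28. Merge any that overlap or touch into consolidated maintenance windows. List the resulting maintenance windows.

Sort by start: minute 24 to minute 36, minute 25 to minute 33, minute 26 to minute 28, minute 77 to minute 138, minute 181 to minute 191.
minute 25 to minute 33 overlaps/touches minute 24 to minute 36 → extend to minute 24 to minute 36.
minute 26 to minute 28 overlaps/touches minute 24 to minute 36 → extend to minute 24 to minute 36.
minute 77 to minute 138 is disjoint → start new block.
minute 181 to minute 191 is disjoint → start new block.

minute 24 to minute 36, minute 77 to minute 138, minute 181 to minute 191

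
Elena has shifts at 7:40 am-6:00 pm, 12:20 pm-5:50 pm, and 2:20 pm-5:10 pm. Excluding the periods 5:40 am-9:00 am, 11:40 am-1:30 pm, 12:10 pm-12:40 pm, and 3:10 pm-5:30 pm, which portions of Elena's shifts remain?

A, merged: 7:40 am–6:00 pm.
B, merged: 5:40 am–9:00 am, 11:40 am–1:30 pm, 3:10 pm–5:30 pm.
7:40 am–6:00 pm minus B → 9:00 am–11:40 am, 1:30 pm–3:10 pm, 5:30 pm–6:00 pm.

9:00 am–11:40 am, 1:30 pm–3:10 pm, 5:30 pm–6:00 pm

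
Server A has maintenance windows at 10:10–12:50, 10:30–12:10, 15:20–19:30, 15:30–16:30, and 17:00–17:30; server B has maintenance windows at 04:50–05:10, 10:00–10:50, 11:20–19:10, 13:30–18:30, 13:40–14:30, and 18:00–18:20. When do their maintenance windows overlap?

A, merged: 10:10–12:50, 15:20–19:30.
B, merged: 04:50–05:10, 10:00–10:50, 11:20–19:10.
10:10–12:50 meets the second set on 10:10–10:50, 11:20–12:50.
15:20–19:30 meets the second set on 15:20–19:10.

10:10–10:50, 11:20–12:50, 15:20–19:10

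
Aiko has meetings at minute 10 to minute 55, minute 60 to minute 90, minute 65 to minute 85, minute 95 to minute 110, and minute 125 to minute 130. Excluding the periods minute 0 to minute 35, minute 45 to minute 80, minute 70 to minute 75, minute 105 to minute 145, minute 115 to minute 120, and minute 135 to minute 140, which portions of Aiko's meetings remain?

minute 35 to minute 45, minute 80 to minute 90, minute 95 to minute 105

A, merged: minute 10 to minute 55, minute 60 to minute 90, minute 95 to minute 110, minute 125 to minute 130.
B, merged: minute 0 to minute 35, minute 45 to minute 80, minute 105 to minute 145.
minute 10 to minute 55 minus B → minute 35 to minute 45.
minute 60 to minute 90 minus B → minute 80 to minute 90.
minute 95 to minute 110 minus B → minute 95 to minute 105.
minute 125 to minute 130: fully covered by B → removed.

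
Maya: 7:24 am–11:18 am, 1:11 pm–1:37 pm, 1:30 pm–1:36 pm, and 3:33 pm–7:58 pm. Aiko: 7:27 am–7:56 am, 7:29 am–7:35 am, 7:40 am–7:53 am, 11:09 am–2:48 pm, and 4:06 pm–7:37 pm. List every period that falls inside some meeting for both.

A, merged: 7:24 am–11:18 am, 1:11 pm–1:37 pm, 3:33 pm–7:58 pm.
B, merged: 7:27 am–7:56 am, 11:09 am–2:48 pm, 4:06 pm–7:37 pm.
7:24 am–11:18 am ∩ B → 7:27 am–7:56 am, 11:09 am–11:18 am.
1:11 pm–1:37 pm ∩ B → 1:11 pm–1:37 pm.
3:33 pm–7:58 pm ∩ B → 4:06 pm–7:37 pm.

7:27 am–7:56 am, 11:09 am–11:18 am, 1:11 pm–1:37 pm, 4:06 pm–7:37 pm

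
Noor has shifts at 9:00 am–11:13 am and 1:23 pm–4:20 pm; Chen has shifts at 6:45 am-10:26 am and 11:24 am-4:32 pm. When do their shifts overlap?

9:00 am–10:26 am, 1:23 pm–4:20 pm

9:00 am–11:13 am ∩ B → 9:00 am–10:26 am.
1:23 pm–4:20 pm ∩ B → 1:23 pm–4:20 pm.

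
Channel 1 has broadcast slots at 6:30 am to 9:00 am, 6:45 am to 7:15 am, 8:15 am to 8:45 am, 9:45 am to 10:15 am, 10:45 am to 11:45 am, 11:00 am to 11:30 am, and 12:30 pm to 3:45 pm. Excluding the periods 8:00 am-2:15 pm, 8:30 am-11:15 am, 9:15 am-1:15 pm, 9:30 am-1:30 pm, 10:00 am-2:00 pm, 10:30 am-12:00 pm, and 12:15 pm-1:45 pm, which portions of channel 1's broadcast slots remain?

6:30 am-8:00 am, 2:15 pm-3:45 pm

First set merges to 6:30 am-9:00 am, 9:45 am-10:15 am, 10:45 am-11:45 am, 12:30 pm-3:45 pm.
Second set merges to 8:00 am-2:15 pm.
6:30 am-9:00 am with B removed leaves 6:30 am-8:00 am.
9:45 am-10:15 am lies entirely inside B → drops out.
10:45 am-11:45 am lies entirely inside B → drops out.
12:30 pm-3:45 pm with B removed leaves 2:15 pm-3:45 pm.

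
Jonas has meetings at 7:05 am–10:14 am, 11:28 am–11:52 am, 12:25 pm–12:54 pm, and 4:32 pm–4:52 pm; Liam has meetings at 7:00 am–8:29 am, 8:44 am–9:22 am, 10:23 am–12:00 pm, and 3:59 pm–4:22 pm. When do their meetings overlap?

7:05 am-10:14 am meets the second set on 7:05 am-8:29 am, 8:44 am-9:22 am.
11:28 am-11:52 am meets the second set on 11:28 am-11:52 am.
12:25 pm-12:54 pm: no overlap with the second set.
4:32 pm-4:52 pm: no overlap with the second set.

7:05 am-8:29 am, 8:44 am-9:22 am, 11:28 am-11:52 am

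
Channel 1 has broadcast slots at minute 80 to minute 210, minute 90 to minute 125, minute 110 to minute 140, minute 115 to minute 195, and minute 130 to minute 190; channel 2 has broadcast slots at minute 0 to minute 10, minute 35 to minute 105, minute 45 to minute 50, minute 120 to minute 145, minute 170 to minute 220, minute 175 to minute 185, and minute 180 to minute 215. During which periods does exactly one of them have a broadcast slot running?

minute 0 to minute 10, minute 35 to minute 80, minute 105 to minute 120, minute 145 to minute 170, minute 210 to minute 220

A, merged: minute 80 to minute 210.
B, merged: minute 0 to minute 10, minute 35 to minute 105, minute 120 to minute 145, minute 170 to minute 220.
A but not B: minute 105 to minute 120, minute 145 to minute 170.
B but not A: minute 0 to minute 10, minute 35 to minute 80, minute 210 to minute 220.
Combining gives A △ B.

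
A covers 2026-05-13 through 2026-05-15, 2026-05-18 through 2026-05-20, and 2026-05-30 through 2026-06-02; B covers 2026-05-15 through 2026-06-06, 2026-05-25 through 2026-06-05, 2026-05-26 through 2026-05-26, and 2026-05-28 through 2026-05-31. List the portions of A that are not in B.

2026-05-13 through 2026-05-14

Second set merges to 2026-05-15 through 2026-06-06.
2026-05-13 through 2026-05-15 with B removed leaves 2026-05-13 through 2026-05-14.
2026-05-18 through 2026-05-20 lies entirely inside B → drops out.
2026-05-30 through 2026-06-02 lies entirely inside B → drops out.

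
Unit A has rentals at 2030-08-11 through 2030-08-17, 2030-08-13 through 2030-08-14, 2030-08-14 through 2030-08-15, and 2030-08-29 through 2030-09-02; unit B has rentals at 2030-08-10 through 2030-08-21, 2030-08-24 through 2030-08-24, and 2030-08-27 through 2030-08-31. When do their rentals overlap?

Merge the first list: 2030-08-11 through 2030-08-17, 2030-08-29 through 2030-09-02.
2030-08-11 through 2030-08-17 ∩ B → 2030-08-11 through 2030-08-17.
2030-08-29 through 2030-09-02 ∩ B → 2030-08-29 through 2030-08-31.

2030-08-11 through 2030-08-17, 2030-08-29 through 2030-08-31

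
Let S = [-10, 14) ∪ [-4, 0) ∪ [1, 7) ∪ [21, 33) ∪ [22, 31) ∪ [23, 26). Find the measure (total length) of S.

36

Merged: [-10, 14), [21, 33).
Lengths: 24 + 12 = 36.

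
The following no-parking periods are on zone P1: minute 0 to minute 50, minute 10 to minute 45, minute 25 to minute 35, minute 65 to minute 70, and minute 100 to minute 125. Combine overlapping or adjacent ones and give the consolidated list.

minute 0 to minute 50, minute 65 to minute 70, minute 100 to minute 125

minute 10 to minute 45 overlaps/touches minute 0 to minute 50 → extend to minute 0 to minute 50.
minute 25 to minute 35 overlaps/touches minute 0 to minute 50 → extend to minute 0 to minute 50.
minute 65 to minute 70 is disjoint → start new block.
minute 100 to minute 125 is disjoint → start new block.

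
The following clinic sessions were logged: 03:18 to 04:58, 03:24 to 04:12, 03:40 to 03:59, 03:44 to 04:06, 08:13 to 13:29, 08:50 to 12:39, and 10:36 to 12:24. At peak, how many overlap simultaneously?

4

Sweep endpoints in order; track running count of active intervals.
Peak of 4 reached at 03:44.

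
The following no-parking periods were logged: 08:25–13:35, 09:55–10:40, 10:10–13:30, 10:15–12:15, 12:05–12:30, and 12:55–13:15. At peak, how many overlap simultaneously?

4

Sweep endpoints in order; track running count of active intervals.
Peak of 4 reached at 10:15.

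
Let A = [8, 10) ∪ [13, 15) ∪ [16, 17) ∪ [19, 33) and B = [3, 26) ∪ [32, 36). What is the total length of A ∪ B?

A ∪ B = [3, 36).
Total: 33.

33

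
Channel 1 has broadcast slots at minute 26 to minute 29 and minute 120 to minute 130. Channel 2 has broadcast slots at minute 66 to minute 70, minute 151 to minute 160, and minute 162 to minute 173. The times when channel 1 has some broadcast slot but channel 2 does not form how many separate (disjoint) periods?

2

A \ B = minute 26 to minute 29, minute 120 to minute 130.
That is 2 disjoint pieces.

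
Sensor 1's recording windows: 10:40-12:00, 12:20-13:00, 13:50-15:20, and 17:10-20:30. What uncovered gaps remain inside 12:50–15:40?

13:00-13:50, 15:20-15:40

After merging, the occupied span is 10:40-12:00, 12:20-13:00, 13:50-15:20, 17:10-20:30.
Uncovered inside 12:50-15:40: 13:00-13:50, 15:20-15:40.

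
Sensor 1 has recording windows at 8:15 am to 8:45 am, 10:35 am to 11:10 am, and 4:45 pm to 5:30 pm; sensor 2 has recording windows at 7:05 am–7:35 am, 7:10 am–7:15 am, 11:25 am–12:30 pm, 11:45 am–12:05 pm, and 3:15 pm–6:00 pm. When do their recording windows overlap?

4:45 pm-5:30 pm

Second set merges to 7:05 am-7:35 am, 11:25 am-12:30 pm, 3:15 pm-6:00 pm.
8:15 am-8:45 am: no overlap with the second set.
10:35 am-11:10 am: no overlap with the second set.
4:45 pm-5:30 pm meets the second set on 4:45 pm-5:30 pm.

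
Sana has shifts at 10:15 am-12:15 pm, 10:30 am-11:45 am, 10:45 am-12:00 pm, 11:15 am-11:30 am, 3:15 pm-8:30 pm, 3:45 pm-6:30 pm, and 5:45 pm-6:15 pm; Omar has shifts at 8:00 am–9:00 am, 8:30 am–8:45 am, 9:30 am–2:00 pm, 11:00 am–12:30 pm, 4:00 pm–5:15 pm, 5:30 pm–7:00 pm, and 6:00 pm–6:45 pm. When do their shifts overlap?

Merge the first list: 10:15 am–12:15 pm, 3:15 pm–8:30 pm.
Merge the second list: 8:00 am–9:00 am, 9:30 am–2:00 pm, 4:00 pm–5:15 pm, 5:30 pm–7:00 pm.
10:15 am–12:15 pm ∩ B → 10:15 am–12:15 pm.
3:15 pm–8:30 pm ∩ B → 4:00 pm–5:15 pm, 5:30 pm–7:00 pm.

10:15 am–12:15 pm, 4:00 pm–5:15 pm, 5:30 pm–7:00 pm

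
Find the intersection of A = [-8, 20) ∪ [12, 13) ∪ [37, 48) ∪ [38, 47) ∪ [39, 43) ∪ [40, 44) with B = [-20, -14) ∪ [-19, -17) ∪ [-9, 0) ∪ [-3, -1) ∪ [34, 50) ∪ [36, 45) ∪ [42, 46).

[-8, 0) ∪ [37, 48)

A, merged: [-8, 20), [37, 48).
B, merged: [-20, -14), [-9, 0), [34, 50).
[-8, 20) overlaps B on [-8, 0).
[37, 48) overlaps B on [37, 48).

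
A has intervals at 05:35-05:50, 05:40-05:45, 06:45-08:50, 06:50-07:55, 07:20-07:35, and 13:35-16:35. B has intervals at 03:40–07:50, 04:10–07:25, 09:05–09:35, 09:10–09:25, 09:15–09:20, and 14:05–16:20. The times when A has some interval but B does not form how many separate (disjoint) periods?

First set merges to 05:35-05:50, 06:45-08:50, 13:35-16:35.
Second set merges to 03:40-07:50, 09:05-09:35, 14:05-16:20.
A \ B = 07:50-08:50, 13:35-14:05, 16:20-16:35.
That is 3 disjoint pieces.

3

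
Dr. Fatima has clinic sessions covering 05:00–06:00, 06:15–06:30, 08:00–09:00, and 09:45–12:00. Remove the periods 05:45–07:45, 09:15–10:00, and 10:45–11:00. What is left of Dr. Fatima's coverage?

05:00–06:00 minus B → 05:00–05:45.
06:15–06:30: fully covered by B → removed.
08:00–09:00: no B overlap → unchanged.
09:45–12:00 minus B → 10:00–10:45, 11:00–12:00.

05:00–05:45, 08:00–09:00, 10:00–10:45, 11:00–12:00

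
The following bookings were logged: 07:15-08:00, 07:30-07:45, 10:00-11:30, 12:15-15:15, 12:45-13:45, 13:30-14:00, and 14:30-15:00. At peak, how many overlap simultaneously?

3

At 13:30, 3 of the intervals are simultaneously active.
No point has more.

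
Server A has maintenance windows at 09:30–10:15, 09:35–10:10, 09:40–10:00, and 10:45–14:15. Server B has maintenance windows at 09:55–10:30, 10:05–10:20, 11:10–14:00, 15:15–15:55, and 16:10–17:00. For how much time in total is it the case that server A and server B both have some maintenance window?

3 h 10 min

A, merged: 09:30–10:15, 10:45–14:15.
B, merged: 09:55–10:30, 11:10–14:00, 15:15–15:55, 16:10–17:00.
A ∩ B = 09:55–10:15, 11:10–14:00.
Total: 20 min + 2 h 50 min = 3 h 10 min.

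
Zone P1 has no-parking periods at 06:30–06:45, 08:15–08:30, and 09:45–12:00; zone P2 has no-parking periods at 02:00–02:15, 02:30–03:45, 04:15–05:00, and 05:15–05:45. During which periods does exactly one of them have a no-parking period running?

A \ B = 06:30-06:45, 08:15-08:30, 09:45-12:00.
B \ A = 02:00-02:15, 02:30-03:45, 04:15-05:00, 05:15-05:45.
Union of the two gives the symmetric difference.

02:00-02:15, 02:30-03:45, 04:15-05:00, 05:15-05:45, 06:30-06:45, 08:15-08:30, 09:45-12:00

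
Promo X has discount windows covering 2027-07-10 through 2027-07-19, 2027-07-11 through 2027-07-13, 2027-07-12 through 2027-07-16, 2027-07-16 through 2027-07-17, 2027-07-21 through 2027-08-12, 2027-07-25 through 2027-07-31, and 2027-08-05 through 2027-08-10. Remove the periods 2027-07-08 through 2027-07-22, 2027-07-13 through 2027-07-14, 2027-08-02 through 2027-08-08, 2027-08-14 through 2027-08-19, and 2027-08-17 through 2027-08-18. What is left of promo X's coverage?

2027-07-23 through 2027-08-01, 2027-08-09 through 2027-08-12

A, merged: 2027-07-10 through 2027-07-19, 2027-07-21 through 2027-08-12.
B, merged: 2027-07-08 through 2027-07-22, 2027-08-02 through 2027-08-08, 2027-08-14 through 2027-08-19.
2027-07-10 through 2027-07-19: fully covered by B → removed.
2027-07-21 through 2027-08-12 minus B → 2027-07-23 through 2027-08-01, 2027-08-09 through 2027-08-12.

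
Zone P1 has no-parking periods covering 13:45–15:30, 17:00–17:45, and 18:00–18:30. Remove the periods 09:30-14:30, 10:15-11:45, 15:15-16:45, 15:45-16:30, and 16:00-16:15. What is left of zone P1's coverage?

B, merged: 09:30–14:30, 15:15–16:45.
13:45–15:30 \ B = 14:30–15:15.
17:00–17:45: nothing removed.
18:00–18:30: nothing removed.

14:30–15:15, 17:00–17:45, 18:00–18:30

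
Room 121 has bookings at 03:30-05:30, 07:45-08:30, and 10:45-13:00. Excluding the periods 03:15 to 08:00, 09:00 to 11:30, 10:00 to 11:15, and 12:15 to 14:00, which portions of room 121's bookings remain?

Second set merges to 03:15–08:00, 09:00–11:30, 12:15–14:00.
03:30–05:30: entirely removed.
07:45–08:30 \ B = 08:00–08:30.
10:45–13:00 \ B = 11:30–12:15.

08:00–08:30, 11:30–12:15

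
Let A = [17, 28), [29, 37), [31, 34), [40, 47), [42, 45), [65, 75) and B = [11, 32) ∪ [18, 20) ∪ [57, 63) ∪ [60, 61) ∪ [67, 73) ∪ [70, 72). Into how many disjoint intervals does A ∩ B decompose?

3

Merge the first list: [17, 28), [29, 37), [40, 47), [65, 75).
Merge the second list: [11, 32), [57, 63), [67, 73).
A ∩ B = [17, 28), [29, 32), [67, 73).
That is 3 disjoint pieces.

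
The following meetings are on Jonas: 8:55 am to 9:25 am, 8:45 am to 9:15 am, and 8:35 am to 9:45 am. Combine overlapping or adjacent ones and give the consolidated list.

8:35 am–9:45 am

Sort by start: 8:35 am–9:45 am, 8:45 am–9:15 am, 8:55 am–9:25 am.
8:45 am–9:15 am overlaps/touches 8:35 am–9:45 am → extend to 8:35 am–9:45 am.
8:55 am–9:25 am overlaps/touches 8:35 am–9:45 am → extend to 8:35 am–9:45 am.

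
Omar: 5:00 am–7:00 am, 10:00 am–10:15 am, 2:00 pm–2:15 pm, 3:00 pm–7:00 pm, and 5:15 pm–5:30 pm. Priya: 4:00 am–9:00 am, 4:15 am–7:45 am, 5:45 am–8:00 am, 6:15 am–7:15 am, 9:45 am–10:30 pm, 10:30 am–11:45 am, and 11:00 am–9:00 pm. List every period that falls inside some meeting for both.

5:00 am–7:00 am, 10:00 am–10:15 am, 2:00 pm–2:15 pm, 3:00 pm–7:00 pm

First set merges to 5:00 am–7:00 am, 10:00 am–10:15 am, 2:00 pm–2:15 pm, 3:00 pm–7:00 pm.
Second set merges to 4:00 am–9:00 am, 9:45 am–10:30 pm.
5:00 am–7:00 am overlaps B on 5:00 am–7:00 am.
10:00 am–10:15 am overlaps B on 10:00 am–10:15 am.
2:00 pm–2:15 pm overlaps B on 2:00 pm–2:15 pm.
3:00 pm–7:00 pm overlaps B on 3:00 pm–7:00 pm.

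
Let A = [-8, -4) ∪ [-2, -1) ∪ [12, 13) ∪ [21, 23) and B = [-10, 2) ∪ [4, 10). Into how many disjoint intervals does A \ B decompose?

A \ B = [12, 13), [21, 23).
That is 2 disjoint pieces.

2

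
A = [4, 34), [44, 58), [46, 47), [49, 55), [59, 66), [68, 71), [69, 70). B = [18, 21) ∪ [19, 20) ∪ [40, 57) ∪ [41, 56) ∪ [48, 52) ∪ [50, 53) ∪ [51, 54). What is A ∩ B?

A, merged: [4, 34), [44, 58), [59, 66), [68, 71).
B, merged: [18, 21), [40, 57).
[4, 34) overlaps B on [18, 21).
[44, 58) overlaps B on [44, 57).
[59, 66) falls entirely outside B.
[68, 71) falls entirely outside B.

[18, 21) ∪ [44, 57)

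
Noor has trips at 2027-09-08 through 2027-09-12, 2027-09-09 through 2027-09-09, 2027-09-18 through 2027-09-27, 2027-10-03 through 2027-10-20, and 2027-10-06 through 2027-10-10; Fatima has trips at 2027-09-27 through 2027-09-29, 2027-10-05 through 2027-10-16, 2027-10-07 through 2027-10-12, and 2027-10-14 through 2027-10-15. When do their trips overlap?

A, merged: 2027-09-08 through 2027-09-12, 2027-09-18 through 2027-09-27, 2027-10-03 through 2027-10-20.
B, merged: 2027-09-27 through 2027-09-29, 2027-10-05 through 2027-10-16.
2027-09-08 through 2027-09-12 falls entirely outside B.
2027-09-18 through 2027-09-27 overlaps B on 2027-09-27 through 2027-09-27.
2027-10-03 through 2027-10-20 overlaps B on 2027-10-05 through 2027-10-16.

2027-09-27 through 2027-09-27, 2027-10-05 through 2027-10-16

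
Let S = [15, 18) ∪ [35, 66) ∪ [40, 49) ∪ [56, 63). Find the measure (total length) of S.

34

Merged: [15, 18), [35, 66).
Lengths: 3 + 31 = 34.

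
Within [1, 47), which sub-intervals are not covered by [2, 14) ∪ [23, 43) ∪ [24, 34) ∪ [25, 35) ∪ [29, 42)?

[1, 2) ∪ [14, 23) ∪ [43, 47)

After merging, the occupied span is [2, 14), [23, 43).
Complement within [1, 47): [1, 2), [14, 23), [43, 47).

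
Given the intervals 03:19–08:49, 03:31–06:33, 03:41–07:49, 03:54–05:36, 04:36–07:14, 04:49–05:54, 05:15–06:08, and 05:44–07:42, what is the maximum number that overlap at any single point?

Sweep endpoints in order; track running count of active intervals.
Peak of 7 reached at 05:15.

7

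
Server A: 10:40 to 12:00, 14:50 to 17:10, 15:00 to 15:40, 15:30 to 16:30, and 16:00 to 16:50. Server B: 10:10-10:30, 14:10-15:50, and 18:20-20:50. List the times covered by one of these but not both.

Merge the first list: 10:40-12:00, 14:50-17:10.
A \ B = 10:40-12:00, 15:50-17:10.
B \ A = 10:10-10:30, 14:10-14:50, 18:20-20:50.
Union of the two gives the symmetric difference.

10:10-10:30, 10:40-12:00, 14:10-14:50, 15:50-17:10, 18:20-20:50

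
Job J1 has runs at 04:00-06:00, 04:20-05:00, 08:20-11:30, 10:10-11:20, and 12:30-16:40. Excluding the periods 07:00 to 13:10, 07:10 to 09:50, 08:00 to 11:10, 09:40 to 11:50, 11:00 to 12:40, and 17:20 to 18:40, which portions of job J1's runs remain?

04:00–06:00, 13:10–16:40

First set merges to 04:00–06:00, 08:20–11:30, 12:30–16:40.
Second set merges to 07:00–13:10, 17:20–18:40.
04:00–06:00: nothing removed.
08:20–11:30: entirely removed.
12:30–16:40 \ B = 13:10–16:40.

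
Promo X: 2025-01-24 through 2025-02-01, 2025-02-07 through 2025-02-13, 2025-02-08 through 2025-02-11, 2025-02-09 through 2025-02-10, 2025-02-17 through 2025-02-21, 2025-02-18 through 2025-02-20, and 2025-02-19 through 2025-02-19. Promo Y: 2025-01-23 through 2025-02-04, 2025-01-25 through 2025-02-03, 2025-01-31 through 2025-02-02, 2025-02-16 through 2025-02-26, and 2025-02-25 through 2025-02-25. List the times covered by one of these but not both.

Merge the first list: 2025-01-24 through 2025-02-01, 2025-02-07 through 2025-02-13, 2025-02-17 through 2025-02-21.
Merge the second list: 2025-01-23 through 2025-02-04, 2025-02-16 through 2025-02-26.
A but not B: 2025-02-07 through 2025-02-13.
B but not A: 2025-01-23 through 2025-01-23, 2025-02-02 through 2025-02-04, 2025-02-16 through 2025-02-16, 2025-02-22 through 2025-02-26.
Combining gives A △ B.

2025-01-23 through 2025-01-23, 2025-02-02 through 2025-02-04, 2025-02-07 through 2025-02-13, 2025-02-16 through 2025-02-16, 2025-02-22 through 2025-02-26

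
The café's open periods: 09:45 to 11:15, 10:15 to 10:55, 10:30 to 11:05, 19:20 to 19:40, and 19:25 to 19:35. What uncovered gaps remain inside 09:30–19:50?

09:30-09:45, 11:15-19:20, 19:40-19:50

The merged coverage is 09:45-11:15, 19:20-19:40.
Gaps within 09:30-19:50: 09:30-09:45, 11:15-19:20, 19:40-19:50.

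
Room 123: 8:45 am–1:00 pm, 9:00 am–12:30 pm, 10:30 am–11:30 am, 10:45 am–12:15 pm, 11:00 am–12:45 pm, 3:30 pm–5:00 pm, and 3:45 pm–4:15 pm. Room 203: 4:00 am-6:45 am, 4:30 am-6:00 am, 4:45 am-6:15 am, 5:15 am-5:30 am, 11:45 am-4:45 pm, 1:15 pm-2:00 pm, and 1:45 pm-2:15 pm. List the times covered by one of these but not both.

Merge the first list: 8:45 am–1:00 pm, 3:30 pm–5:00 pm.
Merge the second list: 4:00 am–6:45 am, 11:45 am–4:45 pm.
Only in the first: 8:45 am–11:45 am, 4:45 pm–5:00 pm.
Only in the second: 4:00 am–6:45 am, 1:00 pm–3:30 pm.
Together these are the periods covered by exactly one.

4:00 am–6:45 am, 8:45 am–11:45 am, 1:00 pm–3:30 pm, 4:45 pm–5:00 pm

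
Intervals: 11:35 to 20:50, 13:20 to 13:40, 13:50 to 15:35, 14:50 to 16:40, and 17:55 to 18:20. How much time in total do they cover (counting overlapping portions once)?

Merged: 11:35–20:50.
Length: 9 h 15 min.

9 h 15 min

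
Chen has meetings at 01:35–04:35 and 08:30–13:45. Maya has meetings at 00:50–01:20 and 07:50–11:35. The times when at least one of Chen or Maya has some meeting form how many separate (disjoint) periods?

A ∪ B = 00:50–01:20, 01:35–04:35, 07:50–13:45.
That is 3 disjoint pieces.

3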